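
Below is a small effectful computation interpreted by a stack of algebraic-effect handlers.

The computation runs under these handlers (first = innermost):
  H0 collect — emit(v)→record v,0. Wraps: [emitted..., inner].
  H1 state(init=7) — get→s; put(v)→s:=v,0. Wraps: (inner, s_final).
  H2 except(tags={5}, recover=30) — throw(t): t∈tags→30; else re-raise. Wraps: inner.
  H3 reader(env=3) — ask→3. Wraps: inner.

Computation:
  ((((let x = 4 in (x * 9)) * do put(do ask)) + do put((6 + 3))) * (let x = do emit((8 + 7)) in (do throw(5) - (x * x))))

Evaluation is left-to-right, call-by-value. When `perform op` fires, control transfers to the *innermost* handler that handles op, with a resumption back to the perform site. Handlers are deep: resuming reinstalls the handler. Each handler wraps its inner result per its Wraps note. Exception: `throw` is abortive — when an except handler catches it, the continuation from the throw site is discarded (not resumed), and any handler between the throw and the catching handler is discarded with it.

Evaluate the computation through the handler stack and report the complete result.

Working:
ask @ H3 ⇒ 3
put(3) @ H1 ⇒ s:=3
put(9) @ H1 ⇒ s:=9
emit(15) @ H0 ⇒ out+=15
throw(5) @ H2 caught ⇒ 30
H3 returns 30
= 30

Answer: 30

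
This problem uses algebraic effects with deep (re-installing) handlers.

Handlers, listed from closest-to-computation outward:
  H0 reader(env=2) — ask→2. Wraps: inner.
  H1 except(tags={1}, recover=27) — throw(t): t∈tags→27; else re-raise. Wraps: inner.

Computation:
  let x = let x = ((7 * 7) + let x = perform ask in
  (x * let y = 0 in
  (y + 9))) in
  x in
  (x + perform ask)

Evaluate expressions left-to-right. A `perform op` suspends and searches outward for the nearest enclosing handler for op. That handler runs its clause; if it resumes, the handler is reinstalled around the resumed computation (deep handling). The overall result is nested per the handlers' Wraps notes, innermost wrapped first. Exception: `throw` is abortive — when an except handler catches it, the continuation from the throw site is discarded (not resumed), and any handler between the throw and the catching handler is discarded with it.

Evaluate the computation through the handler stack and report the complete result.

Answer: 69

Step-by-step:
ask @ H0 ⇒ 2
ask @ H0 ⇒ 2
H0 returns 69
H1 returns 69
= 69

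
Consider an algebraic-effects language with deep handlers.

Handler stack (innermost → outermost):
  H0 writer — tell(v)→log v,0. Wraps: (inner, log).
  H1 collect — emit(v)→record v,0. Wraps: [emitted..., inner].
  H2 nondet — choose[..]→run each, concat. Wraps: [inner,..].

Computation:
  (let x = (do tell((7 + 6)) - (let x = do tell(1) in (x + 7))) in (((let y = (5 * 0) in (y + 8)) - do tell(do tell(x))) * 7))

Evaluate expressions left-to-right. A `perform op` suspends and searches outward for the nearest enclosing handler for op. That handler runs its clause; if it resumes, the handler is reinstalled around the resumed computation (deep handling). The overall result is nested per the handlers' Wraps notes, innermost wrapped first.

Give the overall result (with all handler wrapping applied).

Evaluation trace:
tell(13) @ H0 ⇒ log+=13
tell(1) @ H0 ⇒ log+=1
tell(-7) @ H0 ⇒ log+=-7
tell(0) @ H0 ⇒ log+=0
H0 returns (56, (13, 1, -7, 0))
H1 returns [(56, (13, 1, -7, 0))]
H2 returns [[(56, (13, 1, -7, 0))]]
= [[(56, (13, 1, -7, 0))]]

Answer: [[(56, (13, 1, -7, 0))]]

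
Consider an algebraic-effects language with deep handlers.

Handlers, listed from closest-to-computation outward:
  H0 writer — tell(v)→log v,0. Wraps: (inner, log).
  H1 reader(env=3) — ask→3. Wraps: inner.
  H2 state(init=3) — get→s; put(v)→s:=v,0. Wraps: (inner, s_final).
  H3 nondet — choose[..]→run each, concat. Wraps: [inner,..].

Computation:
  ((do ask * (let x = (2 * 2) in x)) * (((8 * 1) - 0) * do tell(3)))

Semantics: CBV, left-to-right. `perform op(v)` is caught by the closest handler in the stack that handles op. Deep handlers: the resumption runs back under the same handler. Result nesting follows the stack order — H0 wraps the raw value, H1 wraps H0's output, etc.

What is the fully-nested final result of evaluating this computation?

Answer: [((0, (3)), 3)]

Evaluation trace:
ask @ H1 ⇒ 3
tell(3) @ H0 ⇒ log+=3
H0 returns (0, (3))
H1 returns (0, (3))
H2 returns ((0, (3)), 3)
H3 returns [((0, (3)), 3)]
= [((0, (3)), 3)]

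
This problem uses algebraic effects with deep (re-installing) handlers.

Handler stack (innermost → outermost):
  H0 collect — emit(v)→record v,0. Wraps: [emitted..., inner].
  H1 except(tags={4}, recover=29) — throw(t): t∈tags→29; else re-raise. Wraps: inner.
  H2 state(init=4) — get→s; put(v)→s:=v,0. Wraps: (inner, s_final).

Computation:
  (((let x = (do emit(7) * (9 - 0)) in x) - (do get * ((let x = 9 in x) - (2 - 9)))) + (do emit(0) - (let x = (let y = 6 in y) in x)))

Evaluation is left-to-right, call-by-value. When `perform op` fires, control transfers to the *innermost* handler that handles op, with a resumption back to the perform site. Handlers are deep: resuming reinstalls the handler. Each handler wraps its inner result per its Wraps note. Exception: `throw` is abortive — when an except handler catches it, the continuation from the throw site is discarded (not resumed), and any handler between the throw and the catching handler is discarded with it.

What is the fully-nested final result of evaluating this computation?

Answer: ([7, 0, -70], 4)

Step-by-step:
emit(7) @ H0 ⇒ out+=7
get @ H2 ⇒ 4
emit(0) @ H0 ⇒ out+=0
H0 returns [7, 0, -70]
H1 returns [7, 0, -70]
H2 returns ([7, 0, -70], 4)
= ([7, 0, -70], 4)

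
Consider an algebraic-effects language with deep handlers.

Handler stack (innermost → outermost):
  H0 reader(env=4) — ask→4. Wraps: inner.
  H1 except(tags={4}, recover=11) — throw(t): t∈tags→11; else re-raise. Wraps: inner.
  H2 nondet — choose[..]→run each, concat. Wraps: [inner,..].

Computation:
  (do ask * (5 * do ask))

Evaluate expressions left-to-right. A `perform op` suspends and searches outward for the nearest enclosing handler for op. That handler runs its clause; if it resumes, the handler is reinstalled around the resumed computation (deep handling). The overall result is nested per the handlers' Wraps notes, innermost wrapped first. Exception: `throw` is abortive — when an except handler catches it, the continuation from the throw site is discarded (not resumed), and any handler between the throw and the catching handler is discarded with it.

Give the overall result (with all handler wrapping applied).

Answer: [80]

Evaluation trace:
ask @ H0 ⇒ 4
ask @ H0 ⇒ 4
H0 returns 80
H1 returns 80
H2 returns [80]
= [80]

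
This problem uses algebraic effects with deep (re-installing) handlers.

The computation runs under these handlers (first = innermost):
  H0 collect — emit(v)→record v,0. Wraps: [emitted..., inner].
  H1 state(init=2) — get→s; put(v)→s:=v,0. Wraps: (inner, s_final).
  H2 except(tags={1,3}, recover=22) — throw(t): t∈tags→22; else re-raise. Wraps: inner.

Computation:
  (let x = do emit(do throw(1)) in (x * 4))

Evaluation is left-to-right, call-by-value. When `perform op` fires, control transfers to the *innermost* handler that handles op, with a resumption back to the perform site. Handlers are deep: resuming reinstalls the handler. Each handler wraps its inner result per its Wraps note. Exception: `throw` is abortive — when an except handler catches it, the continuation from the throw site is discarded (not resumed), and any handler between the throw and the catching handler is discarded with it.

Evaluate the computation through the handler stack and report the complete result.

Answer: 22

Working:
throw(1) @ H2 caught ⇒ 22
= 22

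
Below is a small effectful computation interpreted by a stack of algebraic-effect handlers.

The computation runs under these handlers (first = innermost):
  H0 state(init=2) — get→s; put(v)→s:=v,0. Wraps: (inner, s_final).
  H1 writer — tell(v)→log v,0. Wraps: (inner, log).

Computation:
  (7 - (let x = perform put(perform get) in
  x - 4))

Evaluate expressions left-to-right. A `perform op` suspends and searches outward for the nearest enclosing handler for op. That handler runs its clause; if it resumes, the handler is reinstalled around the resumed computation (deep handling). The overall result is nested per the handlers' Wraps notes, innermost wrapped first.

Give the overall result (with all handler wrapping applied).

Answer: ((11, 2), ())

Evaluation trace:
get @ H0 ⇒ 2
put(2) @ H0 ⇒ s:=2
H0 returns (11, 2)
H1 returns ((11, 2), ())
= ((11, 2), ())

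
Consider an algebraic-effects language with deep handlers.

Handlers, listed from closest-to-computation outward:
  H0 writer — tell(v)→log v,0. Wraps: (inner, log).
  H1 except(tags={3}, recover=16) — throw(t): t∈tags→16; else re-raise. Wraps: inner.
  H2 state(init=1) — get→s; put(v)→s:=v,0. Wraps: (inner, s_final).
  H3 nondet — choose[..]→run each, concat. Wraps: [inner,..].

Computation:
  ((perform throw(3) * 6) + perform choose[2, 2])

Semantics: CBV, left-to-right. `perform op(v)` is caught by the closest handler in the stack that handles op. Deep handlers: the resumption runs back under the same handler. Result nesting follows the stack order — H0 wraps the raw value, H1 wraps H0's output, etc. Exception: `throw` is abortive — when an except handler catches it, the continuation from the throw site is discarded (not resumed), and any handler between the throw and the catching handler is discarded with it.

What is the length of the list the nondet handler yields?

Answer: 1

Step-by-step:
throw(3) @ H1 caught ⇒ 16
H2 returns (16, 1)
H3 returns [(16, 1)]
= [(16, 1)]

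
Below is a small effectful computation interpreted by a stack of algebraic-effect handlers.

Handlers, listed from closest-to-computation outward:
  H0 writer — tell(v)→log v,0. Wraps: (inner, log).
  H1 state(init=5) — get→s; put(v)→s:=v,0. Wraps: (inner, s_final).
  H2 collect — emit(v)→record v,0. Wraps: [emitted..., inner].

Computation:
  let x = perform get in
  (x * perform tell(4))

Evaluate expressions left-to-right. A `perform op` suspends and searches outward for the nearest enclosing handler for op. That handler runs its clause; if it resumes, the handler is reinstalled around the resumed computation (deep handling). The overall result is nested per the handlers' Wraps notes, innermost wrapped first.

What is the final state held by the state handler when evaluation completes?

Answer: 5

Evaluation trace:
get @ H1 ⇒ 5
tell(4) @ H0 ⇒ log+=4
H0 returns (0, (4))
H1 returns ((0, (4)), 5)
H2 returns [((0, (4)), 5)]
= [((0, (4)), 5)]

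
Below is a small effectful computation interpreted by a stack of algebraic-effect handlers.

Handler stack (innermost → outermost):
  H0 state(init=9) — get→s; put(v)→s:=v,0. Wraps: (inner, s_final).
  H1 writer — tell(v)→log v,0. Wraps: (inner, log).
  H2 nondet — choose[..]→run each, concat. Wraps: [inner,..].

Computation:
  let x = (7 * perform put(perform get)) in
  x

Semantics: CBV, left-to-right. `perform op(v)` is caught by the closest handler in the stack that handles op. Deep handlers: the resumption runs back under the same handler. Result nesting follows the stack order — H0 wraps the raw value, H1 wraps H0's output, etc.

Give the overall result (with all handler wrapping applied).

Step-by-step:
get @ H0 ⇒ 9
put(9) @ H0 ⇒ s:=9
H0 returns (0, 9)
H1 returns ((0, 9), ())
H2 returns [((0, 9), ())]
= [((0, 9), ())]

Answer: [((0, 9), ())]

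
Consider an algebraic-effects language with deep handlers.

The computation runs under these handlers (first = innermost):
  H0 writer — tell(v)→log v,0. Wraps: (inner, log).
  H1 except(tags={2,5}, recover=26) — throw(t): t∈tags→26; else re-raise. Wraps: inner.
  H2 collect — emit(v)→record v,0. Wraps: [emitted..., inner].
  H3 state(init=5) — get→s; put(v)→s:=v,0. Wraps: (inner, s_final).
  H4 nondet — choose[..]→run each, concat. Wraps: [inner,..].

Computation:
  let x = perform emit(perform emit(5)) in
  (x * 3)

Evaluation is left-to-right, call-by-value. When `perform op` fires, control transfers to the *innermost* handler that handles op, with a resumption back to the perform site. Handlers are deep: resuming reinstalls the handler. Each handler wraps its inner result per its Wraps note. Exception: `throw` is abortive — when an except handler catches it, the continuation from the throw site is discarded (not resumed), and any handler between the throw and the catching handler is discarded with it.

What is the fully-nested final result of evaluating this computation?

Evaluation trace:
emit(5) @ H2 ⇒ out+=5
emit(0) @ H2 ⇒ out+=0
H0 returns (0, ())
H1 returns (0, ())
H2 returns [5, 0, (0, ())]
H3 returns ([5, 0, (0, ())], 5)
H4 returns [([5, 0, (0, ())], 5)]
= [([5, 0, (0, ())], 5)]

Answer: [([5, 0, (0, ())], 5)]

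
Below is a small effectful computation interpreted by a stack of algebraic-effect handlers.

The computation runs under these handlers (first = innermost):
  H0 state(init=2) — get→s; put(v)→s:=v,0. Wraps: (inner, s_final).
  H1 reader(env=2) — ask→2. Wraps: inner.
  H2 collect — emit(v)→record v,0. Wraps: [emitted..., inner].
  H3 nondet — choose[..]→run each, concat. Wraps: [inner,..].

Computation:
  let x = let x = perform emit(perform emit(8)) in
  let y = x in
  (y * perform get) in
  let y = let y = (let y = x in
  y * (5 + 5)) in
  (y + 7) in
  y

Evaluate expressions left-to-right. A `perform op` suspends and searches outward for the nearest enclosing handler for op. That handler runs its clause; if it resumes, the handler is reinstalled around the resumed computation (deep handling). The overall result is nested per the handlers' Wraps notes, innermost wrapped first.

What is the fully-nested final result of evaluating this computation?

Answer: [[8, 0, (7, 2)]]

Working:
emit(8) @ H2 ⇒ out+=8
emit(0) @ H2 ⇒ out+=0
get @ H0 ⇒ 2
H0 returns (7, 2)
H1 returns (7, 2)
H2 returns [8, 0, (7, 2)]
H3 returns [[8, 0, (7, 2)]]
= [[8, 0, (7, 2)]]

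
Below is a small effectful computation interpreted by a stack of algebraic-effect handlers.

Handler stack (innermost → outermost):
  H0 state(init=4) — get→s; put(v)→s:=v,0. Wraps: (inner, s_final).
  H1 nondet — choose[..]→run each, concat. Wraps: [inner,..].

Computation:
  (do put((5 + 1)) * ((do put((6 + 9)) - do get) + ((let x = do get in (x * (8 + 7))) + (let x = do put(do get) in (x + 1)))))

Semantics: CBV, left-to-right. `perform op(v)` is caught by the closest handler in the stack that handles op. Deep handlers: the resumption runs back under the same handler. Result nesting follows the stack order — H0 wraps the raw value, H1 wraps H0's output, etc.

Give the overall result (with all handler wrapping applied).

Evaluation trace:
put(6) @ H0 ⇒ s:=6
put(15) @ H0 ⇒ s:=15
get @ H0 ⇒ 15
get @ H0 ⇒ 15
get @ H0 ⇒ 15
put(15) @ H0 ⇒ s:=15
H0 returns (0, 15)
H1 returns [(0, 15)]
= [(0, 15)]

Answer: [(0, 15)]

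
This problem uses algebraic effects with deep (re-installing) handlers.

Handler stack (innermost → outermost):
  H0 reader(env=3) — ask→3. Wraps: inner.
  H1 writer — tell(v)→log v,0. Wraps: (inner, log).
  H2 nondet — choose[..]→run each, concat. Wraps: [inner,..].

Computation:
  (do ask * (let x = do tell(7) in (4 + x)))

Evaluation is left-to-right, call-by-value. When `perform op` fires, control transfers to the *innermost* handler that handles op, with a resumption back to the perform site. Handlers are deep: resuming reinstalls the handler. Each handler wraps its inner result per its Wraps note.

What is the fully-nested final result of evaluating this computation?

Answer: [(12, (7))]

Evaluation trace:
ask @ H0 ⇒ 3
tell(7) @ H1 ⇒ log+=7
H0 returns 12
H1 returns (12, (7))
H2 returns [(12, (7))]
= [(12, (7))]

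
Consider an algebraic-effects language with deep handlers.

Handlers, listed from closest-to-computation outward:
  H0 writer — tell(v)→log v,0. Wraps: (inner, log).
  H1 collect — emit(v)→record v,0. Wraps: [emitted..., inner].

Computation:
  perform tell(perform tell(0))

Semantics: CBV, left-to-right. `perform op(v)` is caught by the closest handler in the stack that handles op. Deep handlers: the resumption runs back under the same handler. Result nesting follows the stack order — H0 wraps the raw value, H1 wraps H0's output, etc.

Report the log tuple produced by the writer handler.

Working:
tell(0) @ H0 ⇒ log+=0
tell(0) @ H0 ⇒ log+=0
H0 returns (0, (0, 0))
H1 returns [(0, (0, 0))]
= [(0, (0, 0))]

Answer: (0, 0)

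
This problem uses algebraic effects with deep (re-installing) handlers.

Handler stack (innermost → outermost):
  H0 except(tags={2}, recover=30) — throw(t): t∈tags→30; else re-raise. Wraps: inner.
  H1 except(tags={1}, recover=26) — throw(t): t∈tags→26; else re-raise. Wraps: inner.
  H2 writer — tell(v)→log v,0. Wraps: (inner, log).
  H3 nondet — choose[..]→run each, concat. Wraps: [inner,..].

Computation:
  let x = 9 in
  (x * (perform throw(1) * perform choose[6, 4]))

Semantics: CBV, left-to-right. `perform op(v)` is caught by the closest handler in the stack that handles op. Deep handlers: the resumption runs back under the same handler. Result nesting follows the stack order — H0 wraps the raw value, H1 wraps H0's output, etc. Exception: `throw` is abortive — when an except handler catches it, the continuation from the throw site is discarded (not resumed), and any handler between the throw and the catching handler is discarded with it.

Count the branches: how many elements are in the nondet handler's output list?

Answer: 1

Evaluation trace:
throw(1) @ H0 re-raised
throw(1) @ H1 caught ⇒ 26
H2 returns (26, ())
H3 returns [(26, ())]
= [(26, ())]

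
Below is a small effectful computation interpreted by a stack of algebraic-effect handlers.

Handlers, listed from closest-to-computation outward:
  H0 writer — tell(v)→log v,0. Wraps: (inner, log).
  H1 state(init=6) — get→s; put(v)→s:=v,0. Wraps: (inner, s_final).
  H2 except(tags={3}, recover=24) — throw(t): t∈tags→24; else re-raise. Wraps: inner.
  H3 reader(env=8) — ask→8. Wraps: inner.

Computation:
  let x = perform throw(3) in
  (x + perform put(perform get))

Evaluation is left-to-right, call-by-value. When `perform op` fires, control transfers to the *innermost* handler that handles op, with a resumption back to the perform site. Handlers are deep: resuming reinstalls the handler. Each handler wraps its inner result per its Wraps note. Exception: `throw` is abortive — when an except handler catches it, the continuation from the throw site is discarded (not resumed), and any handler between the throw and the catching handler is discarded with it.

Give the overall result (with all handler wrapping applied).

Working:
throw(3) @ H2 caught ⇒ 24
H3 returns 24
= 24

Answer: 24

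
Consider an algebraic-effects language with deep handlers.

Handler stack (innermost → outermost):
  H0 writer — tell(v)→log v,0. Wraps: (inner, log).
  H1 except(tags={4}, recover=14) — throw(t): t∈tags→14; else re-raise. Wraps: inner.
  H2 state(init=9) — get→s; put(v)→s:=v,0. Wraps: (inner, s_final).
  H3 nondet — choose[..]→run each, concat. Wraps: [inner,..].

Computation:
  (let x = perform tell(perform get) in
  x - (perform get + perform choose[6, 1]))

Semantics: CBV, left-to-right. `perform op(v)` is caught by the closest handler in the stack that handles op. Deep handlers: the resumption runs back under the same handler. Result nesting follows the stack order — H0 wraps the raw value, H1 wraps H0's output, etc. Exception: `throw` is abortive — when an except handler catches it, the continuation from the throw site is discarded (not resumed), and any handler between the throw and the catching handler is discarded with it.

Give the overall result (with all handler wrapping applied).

Evaluation trace:
get @ H2 ⇒ 9
tell(9) @ H0 ⇒ log+=9
get @ H2 ⇒ 9
choose[6, 1] @ H3
  branch[0] choose=6:
    H0 returns (-15, (9))
    H1 returns (-15, (9))
    H2 returns ((-15, (9)), 9)
    H3 returns [((-15, (9)), 9)]
  branch[1] choose=1:
    H0 returns (-10, (9))
    H1 returns (-10, (9))
    H2 returns ((-10, (9)), 9)
    H3 returns [((-10, (9)), 9)]
= [((-15, (9)), 9), ((-10, (9)), 9)]

Answer: [((-15, (9)), 9), ((-10, (9)), 9)]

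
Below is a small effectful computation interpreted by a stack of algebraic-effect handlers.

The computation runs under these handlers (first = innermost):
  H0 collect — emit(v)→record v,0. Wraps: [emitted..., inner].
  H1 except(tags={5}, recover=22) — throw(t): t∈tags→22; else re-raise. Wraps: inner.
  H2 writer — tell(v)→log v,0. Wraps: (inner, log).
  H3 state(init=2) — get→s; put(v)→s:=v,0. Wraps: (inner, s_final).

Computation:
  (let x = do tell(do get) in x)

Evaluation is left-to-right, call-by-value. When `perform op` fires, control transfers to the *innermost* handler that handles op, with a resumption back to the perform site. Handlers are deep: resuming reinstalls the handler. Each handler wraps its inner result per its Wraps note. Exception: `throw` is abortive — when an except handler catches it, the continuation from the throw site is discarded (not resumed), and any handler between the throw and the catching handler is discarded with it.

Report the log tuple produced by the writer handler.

Evaluation trace:
get @ H3 ⇒ 2
tell(2) @ H2 ⇒ log+=2
H0 returns [0]
H1 returns [0]
H2 returns ([0], (2))
H3 returns (([0], (2)), 2)
= (([0], (2)), 2)

Answer: (2)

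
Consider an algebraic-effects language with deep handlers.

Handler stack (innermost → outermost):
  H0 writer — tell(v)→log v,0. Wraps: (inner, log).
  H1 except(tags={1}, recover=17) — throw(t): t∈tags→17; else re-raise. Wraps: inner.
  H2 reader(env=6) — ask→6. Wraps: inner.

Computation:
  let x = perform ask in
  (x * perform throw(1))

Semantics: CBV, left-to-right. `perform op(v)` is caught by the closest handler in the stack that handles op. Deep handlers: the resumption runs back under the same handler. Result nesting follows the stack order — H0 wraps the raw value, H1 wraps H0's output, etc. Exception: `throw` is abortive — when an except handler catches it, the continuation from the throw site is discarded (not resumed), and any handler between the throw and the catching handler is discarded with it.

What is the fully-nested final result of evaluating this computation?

Step-by-step:
ask @ H2 ⇒ 6
throw(1) @ H1 caught ⇒ 17
H2 returns 17
= 17

Answer: 17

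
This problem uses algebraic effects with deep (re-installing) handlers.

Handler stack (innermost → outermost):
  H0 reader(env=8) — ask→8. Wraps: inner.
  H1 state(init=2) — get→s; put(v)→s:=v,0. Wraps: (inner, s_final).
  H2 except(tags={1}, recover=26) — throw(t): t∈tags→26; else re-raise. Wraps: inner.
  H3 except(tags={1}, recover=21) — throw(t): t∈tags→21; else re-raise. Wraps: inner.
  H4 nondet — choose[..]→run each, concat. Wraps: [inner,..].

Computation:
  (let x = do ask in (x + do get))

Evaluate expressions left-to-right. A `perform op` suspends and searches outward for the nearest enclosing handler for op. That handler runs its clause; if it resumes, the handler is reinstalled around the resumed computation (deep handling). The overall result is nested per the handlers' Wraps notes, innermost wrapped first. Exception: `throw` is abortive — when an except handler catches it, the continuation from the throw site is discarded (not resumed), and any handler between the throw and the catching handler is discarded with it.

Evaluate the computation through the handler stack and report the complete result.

Answer: [(10, 2)]

Step-by-step:
ask @ H0 ⇒ 8
get @ H1 ⇒ 2
H0 returns 10
H1 returns (10, 2)
H2 returns (10, 2)
H3 returns (10, 2)
H4 returns [(10, 2)]
= [(10, 2)]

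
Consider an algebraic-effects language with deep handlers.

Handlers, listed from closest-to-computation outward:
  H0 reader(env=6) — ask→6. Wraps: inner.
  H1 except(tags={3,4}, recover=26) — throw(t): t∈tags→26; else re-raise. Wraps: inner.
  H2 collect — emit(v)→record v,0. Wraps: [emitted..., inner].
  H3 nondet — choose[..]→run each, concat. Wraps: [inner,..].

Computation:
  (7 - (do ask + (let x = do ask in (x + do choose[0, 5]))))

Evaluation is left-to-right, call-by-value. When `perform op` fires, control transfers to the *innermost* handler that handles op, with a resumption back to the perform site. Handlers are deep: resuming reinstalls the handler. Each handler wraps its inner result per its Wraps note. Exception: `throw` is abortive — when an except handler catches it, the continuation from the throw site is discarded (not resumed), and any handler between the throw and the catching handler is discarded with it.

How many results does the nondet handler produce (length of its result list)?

Working:
ask @ H0 ⇒ 6
ask @ H0 ⇒ 6
choose[0, 5] @ H3
  branch[0] choose=0:
    H0 returns -5
    H1 returns -5
    H2 returns [-5]
    H3 returns [[-5]]
  branch[1] choose=5:
    H0 returns -10
    H1 returns -10
    H2 returns [-10]
    H3 returns [[-10]]
= [[-5], [-10]]

Answer: 2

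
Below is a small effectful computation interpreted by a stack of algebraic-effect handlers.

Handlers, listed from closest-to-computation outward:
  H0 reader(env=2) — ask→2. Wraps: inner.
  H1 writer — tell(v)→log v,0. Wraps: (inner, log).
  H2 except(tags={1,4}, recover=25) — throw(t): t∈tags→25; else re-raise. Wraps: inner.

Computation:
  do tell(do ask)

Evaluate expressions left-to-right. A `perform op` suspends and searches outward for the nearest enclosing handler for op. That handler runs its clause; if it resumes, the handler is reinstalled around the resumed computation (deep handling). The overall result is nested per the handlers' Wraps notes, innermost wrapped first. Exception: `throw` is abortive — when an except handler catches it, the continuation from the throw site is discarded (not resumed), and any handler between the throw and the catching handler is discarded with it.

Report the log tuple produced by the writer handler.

Evaluation trace:
ask @ H0 ⇒ 2
tell(2) @ H1 ⇒ log+=2
H0 returns 0
H1 returns (0, (2))
H2 returns (0, (2))
= (0, (2))

Answer: (2)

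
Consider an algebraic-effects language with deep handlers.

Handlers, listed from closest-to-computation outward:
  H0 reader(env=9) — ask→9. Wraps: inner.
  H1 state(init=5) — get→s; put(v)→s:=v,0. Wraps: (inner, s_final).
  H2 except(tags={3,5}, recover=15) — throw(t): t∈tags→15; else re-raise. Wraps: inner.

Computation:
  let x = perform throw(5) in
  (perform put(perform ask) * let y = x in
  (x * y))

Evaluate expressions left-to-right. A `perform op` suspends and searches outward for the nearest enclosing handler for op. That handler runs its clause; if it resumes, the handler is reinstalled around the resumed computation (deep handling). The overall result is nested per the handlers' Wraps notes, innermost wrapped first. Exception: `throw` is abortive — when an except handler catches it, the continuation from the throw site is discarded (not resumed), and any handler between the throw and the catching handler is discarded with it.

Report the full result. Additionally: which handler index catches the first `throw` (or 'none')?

Answer: 15 ; first throw caught by: H2

Step-by-step:
throw(5) @ H2 caught ⇒ 15
= 15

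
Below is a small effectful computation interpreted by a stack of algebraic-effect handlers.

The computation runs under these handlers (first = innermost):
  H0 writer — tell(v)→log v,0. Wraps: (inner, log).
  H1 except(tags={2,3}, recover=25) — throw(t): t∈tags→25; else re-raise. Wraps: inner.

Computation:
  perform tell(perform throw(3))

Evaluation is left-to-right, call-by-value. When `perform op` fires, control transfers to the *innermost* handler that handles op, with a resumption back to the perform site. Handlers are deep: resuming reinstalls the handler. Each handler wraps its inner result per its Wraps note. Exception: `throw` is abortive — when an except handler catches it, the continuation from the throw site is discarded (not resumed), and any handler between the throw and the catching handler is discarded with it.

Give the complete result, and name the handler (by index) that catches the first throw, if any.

Evaluation trace:
throw(3) @ H1 caught ⇒ 25
= 25

Answer: 25 ; first throw caught by: H1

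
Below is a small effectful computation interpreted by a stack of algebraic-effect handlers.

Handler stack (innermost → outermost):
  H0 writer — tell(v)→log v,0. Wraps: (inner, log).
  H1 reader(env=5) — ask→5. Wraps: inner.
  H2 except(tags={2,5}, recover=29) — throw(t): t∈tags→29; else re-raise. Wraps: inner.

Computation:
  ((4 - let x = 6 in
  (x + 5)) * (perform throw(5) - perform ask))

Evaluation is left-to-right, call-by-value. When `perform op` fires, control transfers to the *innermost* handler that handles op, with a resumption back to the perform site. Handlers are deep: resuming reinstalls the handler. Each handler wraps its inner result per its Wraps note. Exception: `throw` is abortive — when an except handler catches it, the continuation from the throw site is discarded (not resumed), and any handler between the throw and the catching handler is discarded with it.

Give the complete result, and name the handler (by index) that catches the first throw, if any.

Step-by-step:
throw(5) @ H2 caught ⇒ 29
= 29

Answer: 29 ; first throw caught by: H2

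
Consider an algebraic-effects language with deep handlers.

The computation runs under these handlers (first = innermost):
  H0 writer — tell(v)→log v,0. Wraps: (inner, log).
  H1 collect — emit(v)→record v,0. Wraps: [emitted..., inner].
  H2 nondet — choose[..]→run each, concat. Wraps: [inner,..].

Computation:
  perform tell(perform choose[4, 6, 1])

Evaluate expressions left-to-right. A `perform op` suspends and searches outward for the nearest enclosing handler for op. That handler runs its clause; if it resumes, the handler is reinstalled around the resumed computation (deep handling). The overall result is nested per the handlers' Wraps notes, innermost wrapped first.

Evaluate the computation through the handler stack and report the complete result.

Answer: [[(0, (4))], [(0, (6))], [(0, (1))]]

Working:
choose[4, 6, 1] @ H2
  branch[0] choose=4:
    tell(4) @ H0 ⇒ log+=4
    H0 returns (0, (4))
    H1 returns [(0, (4))]
    H2 returns [[(0, (4))]]
  branch[1] choose=6:
    tell(6) @ H0 ⇒ log+=6
    H0 returns (0, (6))
    H1 returns [(0, (6))]
    H2 returns [[(0, (6))]]
  branch[2] choose=1:
    tell(1) @ H0 ⇒ log+=1
    H0 returns (0, (1))
    H1 returns [(0, (1))]
    H2 returns [[(0, (1))]]
= [[(0, (4))], [(0, (6))], [(0, (1))]]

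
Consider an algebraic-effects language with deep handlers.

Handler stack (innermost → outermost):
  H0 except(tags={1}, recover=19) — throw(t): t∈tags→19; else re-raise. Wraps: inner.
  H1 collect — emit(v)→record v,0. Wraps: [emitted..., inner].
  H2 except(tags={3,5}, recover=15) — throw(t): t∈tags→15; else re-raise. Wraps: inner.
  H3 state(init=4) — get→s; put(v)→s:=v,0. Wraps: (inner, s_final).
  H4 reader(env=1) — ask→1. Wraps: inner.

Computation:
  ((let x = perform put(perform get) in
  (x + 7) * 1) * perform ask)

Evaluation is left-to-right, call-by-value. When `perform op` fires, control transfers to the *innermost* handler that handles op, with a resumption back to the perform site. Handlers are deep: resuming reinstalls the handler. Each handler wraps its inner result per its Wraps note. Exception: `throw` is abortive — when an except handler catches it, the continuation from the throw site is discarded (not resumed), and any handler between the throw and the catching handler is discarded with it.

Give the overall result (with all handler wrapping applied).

Step-by-step:
get @ H3 ⇒ 4
put(4) @ H3 ⇒ s:=4
ask @ H4 ⇒ 1
H0 returns 7
H1 returns [7]
H2 returns [7]
H3 returns ([7], 4)
H4 returns ([7], 4)
= ([7], 4)

Answer: ([7], 4)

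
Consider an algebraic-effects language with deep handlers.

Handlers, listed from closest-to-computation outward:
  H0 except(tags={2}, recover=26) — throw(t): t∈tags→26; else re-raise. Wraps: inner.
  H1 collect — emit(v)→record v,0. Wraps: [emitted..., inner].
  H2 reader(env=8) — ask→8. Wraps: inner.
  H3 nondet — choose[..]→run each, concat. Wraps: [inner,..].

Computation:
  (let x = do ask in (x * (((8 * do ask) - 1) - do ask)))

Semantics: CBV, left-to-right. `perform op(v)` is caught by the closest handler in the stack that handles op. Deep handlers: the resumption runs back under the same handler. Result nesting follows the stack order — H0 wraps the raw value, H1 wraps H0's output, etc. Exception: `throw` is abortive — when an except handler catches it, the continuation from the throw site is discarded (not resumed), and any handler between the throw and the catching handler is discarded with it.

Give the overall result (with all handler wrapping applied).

Answer: [[440]]

Evaluation trace:
ask @ H2 ⇒ 8
ask @ H2 ⇒ 8
ask @ H2 ⇒ 8
H0 returns 440
H1 returns [440]
H2 returns [440]
H3 returns [[440]]
= [[440]]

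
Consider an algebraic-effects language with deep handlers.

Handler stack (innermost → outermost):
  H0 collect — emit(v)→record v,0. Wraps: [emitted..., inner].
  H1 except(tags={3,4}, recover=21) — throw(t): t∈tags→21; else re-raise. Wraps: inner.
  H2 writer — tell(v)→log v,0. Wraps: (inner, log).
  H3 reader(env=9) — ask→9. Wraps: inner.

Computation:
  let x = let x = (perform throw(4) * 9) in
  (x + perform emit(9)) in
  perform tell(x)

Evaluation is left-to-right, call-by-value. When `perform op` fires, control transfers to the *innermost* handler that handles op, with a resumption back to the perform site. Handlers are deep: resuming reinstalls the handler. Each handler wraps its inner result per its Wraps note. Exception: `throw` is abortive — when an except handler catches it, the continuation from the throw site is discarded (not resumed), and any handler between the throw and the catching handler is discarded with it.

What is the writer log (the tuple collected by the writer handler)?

Answer: ()

Evaluation trace:
throw(4) @ H1 caught ⇒ 21
H2 returns (21, ())
H3 returns (21, ())
= (21, ())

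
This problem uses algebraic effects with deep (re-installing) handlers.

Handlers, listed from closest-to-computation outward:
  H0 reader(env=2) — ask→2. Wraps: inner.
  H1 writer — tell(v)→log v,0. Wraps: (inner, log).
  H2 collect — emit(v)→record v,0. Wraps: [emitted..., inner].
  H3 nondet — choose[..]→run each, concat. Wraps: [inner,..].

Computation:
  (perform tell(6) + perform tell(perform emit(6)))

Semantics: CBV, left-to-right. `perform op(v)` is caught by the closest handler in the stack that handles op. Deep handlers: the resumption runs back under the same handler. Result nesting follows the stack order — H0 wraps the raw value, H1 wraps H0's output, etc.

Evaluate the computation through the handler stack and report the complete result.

Evaluation trace:
tell(6) @ H1 ⇒ log+=6
emit(6) @ H2 ⇒ out+=6
tell(0) @ H1 ⇒ log+=0
H0 returns 0
H1 returns (0, (6, 0))
H2 returns [6, (0, (6, 0))]
H3 returns [[6, (0, (6, 0))]]
= [[6, (0, (6, 0))]]

Answer: [[6, (0, (6, 0))]]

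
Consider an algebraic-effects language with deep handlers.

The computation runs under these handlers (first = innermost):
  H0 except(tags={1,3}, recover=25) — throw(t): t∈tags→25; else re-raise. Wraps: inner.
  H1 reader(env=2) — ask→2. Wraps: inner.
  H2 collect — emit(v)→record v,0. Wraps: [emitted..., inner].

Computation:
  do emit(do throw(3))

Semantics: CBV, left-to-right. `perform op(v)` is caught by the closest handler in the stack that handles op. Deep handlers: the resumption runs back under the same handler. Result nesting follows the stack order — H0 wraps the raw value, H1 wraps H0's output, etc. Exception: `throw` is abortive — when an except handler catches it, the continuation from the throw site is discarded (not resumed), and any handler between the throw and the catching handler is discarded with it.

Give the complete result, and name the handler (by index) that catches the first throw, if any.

Step-by-step:
throw(3) @ H0 caught ⇒ 25
H1 returns 25
H2 returns [25]
= [25]

Answer: [25] ; first throw caught by: H0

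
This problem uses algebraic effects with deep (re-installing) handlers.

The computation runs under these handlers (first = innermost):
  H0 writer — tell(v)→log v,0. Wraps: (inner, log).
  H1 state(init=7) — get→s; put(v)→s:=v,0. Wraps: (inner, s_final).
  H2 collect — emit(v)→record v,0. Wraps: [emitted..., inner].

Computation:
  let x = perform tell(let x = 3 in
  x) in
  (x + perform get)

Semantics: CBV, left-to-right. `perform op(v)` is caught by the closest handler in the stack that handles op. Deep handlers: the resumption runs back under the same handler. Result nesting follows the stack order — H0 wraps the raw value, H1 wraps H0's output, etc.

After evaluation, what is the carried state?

Answer: 7

Step-by-step:
tell(3) @ H0 ⇒ log+=3
get @ H1 ⇒ 7
H0 returns (7, (3))
H1 returns ((7, (3)), 7)
H2 returns [((7, (3)), 7)]
= [((7, (3)), 7)]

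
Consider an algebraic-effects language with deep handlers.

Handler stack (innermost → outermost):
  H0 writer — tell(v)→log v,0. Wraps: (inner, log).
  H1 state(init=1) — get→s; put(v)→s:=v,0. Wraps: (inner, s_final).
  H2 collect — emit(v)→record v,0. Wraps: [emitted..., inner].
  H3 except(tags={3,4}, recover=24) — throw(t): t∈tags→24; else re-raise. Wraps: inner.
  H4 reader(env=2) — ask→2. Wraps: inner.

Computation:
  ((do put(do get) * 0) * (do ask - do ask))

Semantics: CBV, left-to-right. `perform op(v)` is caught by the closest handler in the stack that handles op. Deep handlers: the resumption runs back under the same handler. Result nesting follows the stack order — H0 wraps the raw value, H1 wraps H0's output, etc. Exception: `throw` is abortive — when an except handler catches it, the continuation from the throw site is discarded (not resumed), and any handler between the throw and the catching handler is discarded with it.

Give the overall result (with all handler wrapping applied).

Answer: [((0, ()), 1)]

Working:
get @ H1 ⇒ 1
put(1) @ H1 ⇒ s:=1
ask @ H4 ⇒ 2
ask @ H4 ⇒ 2
H0 returns (0, ())
H1 returns ((0, ()), 1)
H2 returns [((0, ()), 1)]
H3 returns [((0, ()), 1)]
H4 returns [((0, ()), 1)]
= [((0, ()), 1)]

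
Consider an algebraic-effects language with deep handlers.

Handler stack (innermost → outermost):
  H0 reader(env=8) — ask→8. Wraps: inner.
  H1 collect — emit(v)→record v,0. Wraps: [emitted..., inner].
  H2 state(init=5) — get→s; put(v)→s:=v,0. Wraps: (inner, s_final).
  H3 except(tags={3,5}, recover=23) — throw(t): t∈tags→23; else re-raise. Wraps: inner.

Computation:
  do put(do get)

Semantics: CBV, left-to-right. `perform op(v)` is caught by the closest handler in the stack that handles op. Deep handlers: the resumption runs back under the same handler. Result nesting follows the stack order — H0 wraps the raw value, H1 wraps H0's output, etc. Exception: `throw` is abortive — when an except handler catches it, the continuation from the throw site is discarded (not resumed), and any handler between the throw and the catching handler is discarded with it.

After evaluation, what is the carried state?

Step-by-step:
get @ H2 ⇒ 5
put(5) @ H2 ⇒ s:=5
H0 returns 0
H1 returns [0]
H2 returns ([0], 5)
H3 returns ([0], 5)
= ([0], 5)

Answer: 5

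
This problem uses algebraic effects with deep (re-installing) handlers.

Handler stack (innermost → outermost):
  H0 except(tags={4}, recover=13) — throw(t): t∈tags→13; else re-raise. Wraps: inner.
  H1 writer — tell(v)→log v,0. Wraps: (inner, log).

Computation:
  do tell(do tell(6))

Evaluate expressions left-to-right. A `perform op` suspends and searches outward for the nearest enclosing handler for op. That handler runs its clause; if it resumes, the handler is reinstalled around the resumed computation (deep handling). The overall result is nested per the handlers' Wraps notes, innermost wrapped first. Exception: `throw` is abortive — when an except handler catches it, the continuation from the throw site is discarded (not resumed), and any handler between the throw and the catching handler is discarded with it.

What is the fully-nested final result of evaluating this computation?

Answer: (0, (6, 0))

Step-by-step:
tell(6) @ H1 ⇒ log+=6
tell(0) @ H1 ⇒ log+=0
H0 returns 0
H1 returns (0, (6, 0))
= (0, (6, 0))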